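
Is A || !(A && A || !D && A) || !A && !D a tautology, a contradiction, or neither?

tautology

A || !(A && A || !D && A) || !A && !D
= A || !(A && (A || !D)) || !A && !D   (distribution)
= A || !A || !A && !D   (absorption)
= A || !A   (absorption)
= true   (complement)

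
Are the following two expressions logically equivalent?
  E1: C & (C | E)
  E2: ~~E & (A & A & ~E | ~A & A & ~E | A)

E1: C & (C | E)
    = C
E2: ~~E & (A & A & ~E | ~A & A & ~E | A)
    = E & (A & A & ~E | ~A & A & ~E | A)
    = E & (A & ~E | A)
    = E & A
These differ: at A=1, C=1, E=0, E1 = 1 but E2 = 0.

No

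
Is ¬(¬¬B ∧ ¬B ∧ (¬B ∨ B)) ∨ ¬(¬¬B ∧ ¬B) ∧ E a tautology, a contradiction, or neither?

¬(¬¬B ∧ ¬B ∧ (¬B ∨ B)) ∨ ¬(¬¬B ∧ ¬B) ∧ E
= ¬(¬¬B ∧ ¬B) ∨ ¬(¬¬B ∧ ¬B) ∧ E   [complement / identity]
= ¬(¬¬B ∧ ¬B)   [absorption]
= ¬B ∨ B   [De Morgan]
= True   [complement]

tautology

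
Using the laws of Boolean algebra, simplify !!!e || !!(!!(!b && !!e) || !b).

!e || !b

!!!e || !!(!!(!b && !!e) || !b)
= !!!e || !!(!(b || !e) || !b)   — De Morgan
= !!!e || !((b || !e) && b)   — De Morgan
= !!!e || !b   — absorption
= !e || !b   — double negation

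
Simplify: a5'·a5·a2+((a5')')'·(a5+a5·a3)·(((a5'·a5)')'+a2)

0

a5'·a5·a2+((a5')')'·(a5+a5·a3)·(((a5'·a5)')'+a2)
= a5'·a5·a2+a5'·(a5+a5·a3)·(((a5'·a5)')'+a2)   — double negation
= a5'·a5·a2+a5'·a5·(((a5'·a5)')'+a2)   — absorption
= a5'·a5·a2+a5'·a5·(a5'·a5+a2)   — double negation
= a5'·a5·a2+a5'·a5   — absorption
= a5'·a5   — absorption
= 0   — complement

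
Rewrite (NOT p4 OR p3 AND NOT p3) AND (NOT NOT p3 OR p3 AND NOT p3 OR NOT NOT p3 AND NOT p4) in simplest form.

(NOT p4 OR p3 AND NOT p3) AND (NOT NOT p3 OR p3 AND NOT p3 OR NOT NOT p3 AND NOT p4)
= (NOT p4 OR p3 AND NOT p3) AND (NOT NOT p3 OR NOT NOT p3 AND NOT p4)   — complement / identity
= (NOT p4 OR p3 AND NOT p3) AND NOT NOT p3   — absorption
= NOT p4 AND NOT NOT p3   — complement / identity
= NOT p4 AND p3   — double negation

NOT p4 AND p3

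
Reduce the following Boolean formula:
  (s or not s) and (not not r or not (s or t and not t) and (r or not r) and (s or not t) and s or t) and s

(s or not s) and (not not r or not (s or t and not t) and (r or not r) and (s or not t) and s or t) and s
= (s or not s) and (not not r or not s and (r or not r) and (s or not t) and s or t) and s
= (s or not s) and (not not r or not s and (r or not r) and s or t) and s
= (s or not s) and (not not r or not s and s or t) and s
= (s or not s) and (r or not s and s or t) and s
= (r or not s and s or t) and s
= (r or t) and s

(r or t) and s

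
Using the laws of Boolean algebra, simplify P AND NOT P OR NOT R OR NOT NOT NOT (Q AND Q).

NOT R OR NOT Q

P AND NOT P OR NOT R OR NOT NOT NOT (Q AND Q)
= P AND NOT P OR NOT R OR NOT NOT NOT Q
= P AND NOT P OR NOT R OR NOT Q
= NOT R OR NOT Q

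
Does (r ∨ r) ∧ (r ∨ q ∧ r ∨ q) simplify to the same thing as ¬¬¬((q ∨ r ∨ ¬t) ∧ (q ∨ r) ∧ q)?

E1: (r ∨ r) ∧ (r ∨ q ∧ r ∨ q)
    = (r ∨ r) ∧ (r ∨ q)   (absorption)
    = r ∨ r ∧ q   (distribution)
    = r   (absorption)
E2: ¬¬¬((q ∨ r ∨ ¬t) ∧ (q ∨ r) ∧ q)
    = ¬¬¬((q ∨ r) ∧ q)   (absorption)
    = ¬((q ∨ r) ∧ q)   (double negation)
    = ¬q   (absorption)
These differ: at q=1, r=1, t=1, E1 = 1 but E2 = 0.

No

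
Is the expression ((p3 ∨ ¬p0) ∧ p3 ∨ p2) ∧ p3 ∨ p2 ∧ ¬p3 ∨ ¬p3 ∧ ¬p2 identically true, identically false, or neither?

identically true

((p3 ∨ ¬p0) ∧ p3 ∨ p2) ∧ p3 ∨ p2 ∧ ¬p3 ∨ ¬p3 ∧ ¬p2
= (p3 ∨ p2) ∧ p3 ∨ p2 ∧ ¬p3 ∨ ¬p3 ∧ ¬p2   [absorption]
= (p3 ∨ p2) ∧ p3 ∨ ¬p3   [distribution]
= p3 ∨ ¬p3   [absorption]
= True   [complement]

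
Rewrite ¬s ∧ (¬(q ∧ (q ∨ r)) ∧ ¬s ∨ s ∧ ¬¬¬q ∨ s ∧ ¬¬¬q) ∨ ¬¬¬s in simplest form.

¬s

¬s ∧ (¬(q ∧ (q ∨ r)) ∧ ¬s ∨ s ∧ ¬¬¬q ∨ s ∧ ¬¬¬q) ∨ ¬¬¬s
= ¬s ∧ (¬(q ∧ (q ∨ r)) ∧ ¬s ∨ s ∧ ¬¬¬q ∨ s ∧ ¬¬¬q) ∨ ¬s   [double negation]
= ¬s ∧ (¬q ∧ ¬s ∨ s ∧ ¬¬¬q ∨ s ∧ ¬¬¬q) ∨ ¬s   [absorption]
= ¬s ∧ (¬q ∧ ¬s ∨ s ∧ ¬¬¬q) ∨ ¬s   [idempotence]
= ¬s ∧ (¬q ∧ ¬s ∨ s ∧ ¬q) ∨ ¬s   [double negation]
= ¬s ∧ ¬q ∨ ¬s   [distribution]
= ¬s   [absorption]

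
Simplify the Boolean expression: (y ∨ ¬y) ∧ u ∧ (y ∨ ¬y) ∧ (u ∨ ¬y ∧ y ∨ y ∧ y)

(y ∨ ¬y) ∧ u ∧ (y ∨ ¬y) ∧ (u ∨ ¬y ∧ y ∨ y ∧ y)
= (y ∨ ¬y) ∧ u ∧ (y ∨ ¬y) ∧ (u ∨ y)
= u ∧ (y ∨ ¬y) ∧ (u ∨ y)
= u ∧ (u ∨ y)
= u

u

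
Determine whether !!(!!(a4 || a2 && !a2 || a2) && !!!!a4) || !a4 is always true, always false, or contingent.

!!(!!(a4 || a2 && !a2 || a2) && !!!!a4) || !a4
= !!(!!(a4 || a2 && !a2 || a2) && !!a4) || !a4   (double negation)
= !(!(a4 || a2 && !a2 || a2) || !a4) || !a4   (De Morgan)
= (a4 || a2 && !a2 || a2) && a4 || !a4   (De Morgan)
= (a4 || a2) && a4 || !a4   (complement / identity)
= a4 || !a4   (absorption)
= true   (complement)

always true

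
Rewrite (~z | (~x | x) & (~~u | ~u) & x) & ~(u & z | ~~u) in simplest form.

(~z | x) & ~u

(~z | (~x | x) & (~~u | ~u) & x) & ~(u & z | ~~u)
= (~z | (~~u | ~u) & x) & ~(u & z | ~~u)
= (~z | (~~u | ~u) & x) & ~(u & z | u)
= (~z | (u | ~u) & x) & ~(u & z | u)
= (~z | (u | ~u) & x) & ~u
= (~z | x) & ~u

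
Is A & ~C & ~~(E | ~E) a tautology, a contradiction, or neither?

A & ~C & ~~(E | ~E)
= A & ~C & (E | ~E)   — double negation
= A & ~C   — complement / identity
This depends on A, C, so it is not a constant.

neither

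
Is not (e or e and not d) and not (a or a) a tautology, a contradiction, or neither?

not (e or e and not d) and not (a or a)
= not (e or e and not d) and not a   [idempotence]
= not e and not a   [absorption]
This depends on a, e, so it is not a constant.

neither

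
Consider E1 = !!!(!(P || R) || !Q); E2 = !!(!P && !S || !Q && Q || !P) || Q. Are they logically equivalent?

No

E1: !!!(!(P || R) || !Q)
    = !(!(P || R) || !Q)   — double negation
    = (P || R) && Q   — De Morgan
E2: !!(!P && !S || !Q && Q || !P) || Q
    = !!(!P && !S || !P) || Q   — complement / identity
    = !P && !S || !P || Q   — double negation
    = !P || Q   — absorption
These differ: at P=0, Q=0, R=0, S=0, E1 = 0 but E2 = 1.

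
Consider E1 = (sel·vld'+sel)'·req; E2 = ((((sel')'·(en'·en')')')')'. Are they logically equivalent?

No

E1: (sel·vld'+sel)'·req
    = sel'·req
E2: ((((sel')'·(en'·en')')')')'
    = ((((sel')'·(en')')')')'
    = ((sel')'·(en')')'
    = sel'+en'
These differ: at en=0, req=0, sel=1, vld=0, E1 = 0 but E2 = 1.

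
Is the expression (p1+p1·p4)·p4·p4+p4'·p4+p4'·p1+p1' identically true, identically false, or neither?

identically true

(p1+p1·p4)·p4·p4+p4'·p4+p4'·p1+p1'
= (p1+p1·p4)·p4·p4+p4'·p1+p1'   [complement / identity]
= (p1+p1·p4)·p4+p4'·p1+p1'   [idempotence]
= p1·p4+p4'·p1+p1'   [absorption]
= p1+p1'   [distribution]
= 1   [complement]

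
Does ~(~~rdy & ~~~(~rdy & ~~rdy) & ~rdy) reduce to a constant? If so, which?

~(~~rdy & ~~~(~rdy & ~~rdy) & ~rdy)
= ~(~~rdy & ~(~rdy & ~~rdy) & ~rdy)   [double negation]
= ~(~~rdy & (rdy | ~rdy) & ~rdy)   [De Morgan]
= ~(~~rdy & ~rdy)   [complement / identity]
= ~rdy | rdy   [De Morgan]
= 1   [complement]

yes, True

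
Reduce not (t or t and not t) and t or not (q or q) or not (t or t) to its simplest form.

not (t or t and not t) and t or not (q or q) or not (t or t)
= not (t or t and not t) and t or not (q or q) or not t   [idempotence]
= not (t or t and not t) and t or not q or not t   [idempotence]
= not t and t or not q or not t   [complement / identity]
= not q or not t   [complement / identity]

not q or not t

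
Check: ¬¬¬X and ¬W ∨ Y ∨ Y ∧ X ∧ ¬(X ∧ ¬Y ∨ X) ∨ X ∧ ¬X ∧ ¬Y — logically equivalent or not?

E1: ¬¬¬X
    = ¬X   [double negation]
E2: ¬W ∨ Y ∨ Y ∧ X ∧ ¬(X ∧ ¬Y ∨ X) ∨ X ∧ ¬X ∧ ¬Y
    = ¬W ∨ Y ∨ Y ∧ X ∧ ¬X ∨ X ∧ ¬X ∧ ¬Y   [absorption]
    = ¬W ∨ Y ∨ X ∧ ¬X   [distribution]
    = ¬W ∨ Y   [complement / identity]
These differ: at W=1, X=0, Y=0, E1 = 1 but E2 = 0.

No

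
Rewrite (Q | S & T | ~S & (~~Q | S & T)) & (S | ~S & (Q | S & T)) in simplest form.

(Q | S & T | ~S & (~~Q | S & T)) & (S | ~S & (Q | S & T))
= (Q | S & T | ~S & (Q | S & T)) & (S | ~S & (Q | S & T))   — double negation
= ~S & (Q | S & T) | (Q | S & T) & S   — distribution
= Q | S & T   — distribution

Q | S & T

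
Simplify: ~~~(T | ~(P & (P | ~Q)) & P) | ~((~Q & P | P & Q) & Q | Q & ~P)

~~~(T | ~(P & (P | ~Q)) & P) | ~((~Q & P | P & Q) & Q | Q & ~P)
= ~~~(T | ~(P & (P | ~Q)) & P) | ~(P & Q | Q & ~P)   — distribution
= ~~~(T | ~(P & (P | ~Q)) & P) | ~Q   — distribution
= ~~~(T | ~P & P) | ~Q   — absorption
= ~~~T | ~Q   — complement / identity
= ~T | ~Q   — double negation

~T | ~Q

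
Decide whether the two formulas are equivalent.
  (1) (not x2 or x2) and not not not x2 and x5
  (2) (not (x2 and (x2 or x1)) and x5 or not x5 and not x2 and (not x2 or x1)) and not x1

E1: (not x2 or x2) and not not not x2 and x5
    = (not x2 or x2) and not x2 and x5   — double negation
    = not x2 and x5   — complement / identity
E2: (not (x2 and (x2 or x1)) and x5 or not x5 and not x2 and (not x2 or x1)) and not x1
    = (not x2 and x5 or not x5 and not x2 and (not x2 or x1)) and not x1   — absorption
    = (not x2 and x5 or not x5 and not x2) and not x1   — absorption
    = not x2 and not x1   — distribution
These differ: at x1=1, x2=0, x5=1, E1 = 1 but E2 = 0.

No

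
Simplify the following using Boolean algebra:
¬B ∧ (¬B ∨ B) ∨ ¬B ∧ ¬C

¬B

¬B ∧ (¬B ∨ B) ∨ ¬B ∧ ¬C
= ¬B ∨ ¬B ∧ ¬C
= ¬B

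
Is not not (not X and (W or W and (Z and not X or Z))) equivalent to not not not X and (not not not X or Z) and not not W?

E1: not not (not X and (W or W and (Z and not X or Z)))
    = not X and (W or W and (Z and not X or Z))   [double negation]
    = not X and (W or W and Z)   [absorption]
    = not X and W   [absorption]
E2: not not not X and (not not not X or Z) and not not W
    = not not not X and not not W   [absorption]
    = not not not X and W   [double negation]
    = not X and W   [double negation]
Both reduce to not X and W, so they are equivalent.

Yes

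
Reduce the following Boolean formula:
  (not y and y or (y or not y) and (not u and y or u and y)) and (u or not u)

y

(not y and y or (y or not y) and (not u and y or u and y)) and (u or not u)
= (not y and y or not u and y or u and y) and (u or not u)   (complement / identity)
= (not u and y or u and y) and (u or not u)   (complement / identity)
= not u and y or u and y   (complement / identity)
= y   (distribution)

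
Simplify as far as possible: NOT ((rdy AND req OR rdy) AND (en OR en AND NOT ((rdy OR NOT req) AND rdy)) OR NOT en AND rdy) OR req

NOT ((rdy AND req OR rdy) AND (en OR en AND NOT ((rdy OR NOT req) AND rdy)) OR NOT en AND rdy) OR req
= NOT ((rdy AND req OR rdy) AND (en OR en AND NOT rdy) OR NOT en AND rdy) OR req   [absorption]
= NOT ((rdy AND req OR rdy) AND en OR NOT en AND rdy) OR req   [absorption]
= NOT (rdy AND en OR NOT en AND rdy) OR req   [absorption]
= NOT rdy OR req   [distribution]

NOT rdy OR req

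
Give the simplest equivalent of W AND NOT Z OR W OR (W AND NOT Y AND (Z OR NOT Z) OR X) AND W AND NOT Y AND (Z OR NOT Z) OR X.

W OR X

W AND NOT Z OR W OR (W AND NOT Y AND (Z OR NOT Z) OR X) AND W AND NOT Y AND (Z OR NOT Z) OR X
= W AND NOT Z OR W OR W AND NOT Y AND (Z OR NOT Z) OR X   — absorption
= W AND NOT Z OR W OR W AND NOT Y OR X   — complement / identity
= W OR W AND NOT Y OR X   — absorption
= W OR X   — absorption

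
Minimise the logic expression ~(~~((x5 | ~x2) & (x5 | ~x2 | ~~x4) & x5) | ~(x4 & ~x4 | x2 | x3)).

~(~~((x5 | ~x2) & (x5 | ~x2 | ~~x4) & x5) | ~(x4 & ~x4 | x2 | x3))
= ~(~~((x5 | ~x2) & (x5 | ~x2 | x4) & x5) | ~(x4 & ~x4 | x2 | x3))   [double negation]
= ~(~~((x5 | ~x2) & x5) | ~(x4 & ~x4 | x2 | x3))   [absorption]
= ~(~~((x5 | ~x2) & x5) | ~(x2 | x3))   [complement / identity]
= ~((x5 | ~x2) & x5) & (x2 | x3)   [De Morgan]
= ~x5 & (x2 | x3)   [absorption]

~x5 & (x2 | x3)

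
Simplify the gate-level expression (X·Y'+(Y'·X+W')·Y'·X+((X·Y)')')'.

(X·Y'+(Y'·X+W')·Y'·X+((X·Y)')')'
= (X·Y'+(Y'·X+W')·Y'·X+X·Y)'
= (X·Y'+Y'·X+X·Y)'
= (X·Y'+X)'
= X'

X'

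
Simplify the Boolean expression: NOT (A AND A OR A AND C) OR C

NOT (A AND A OR A AND C) OR C
= NOT (A OR A AND C) OR C
= NOT A OR C

NOT A OR C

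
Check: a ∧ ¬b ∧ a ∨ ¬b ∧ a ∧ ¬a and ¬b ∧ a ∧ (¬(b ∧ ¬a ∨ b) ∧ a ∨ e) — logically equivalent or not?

E1: a ∧ ¬b ∧ a ∨ ¬b ∧ a ∧ ¬a
    = ¬b ∧ a   (distribution)
E2: ¬b ∧ a ∧ (¬(b ∧ ¬a ∨ b) ∧ a ∨ e)
    = ¬b ∧ a ∧ (¬b ∧ a ∨ e)   (absorption)
    = ¬b ∧ a   (absorption)
Both reduce to ¬b ∧ a, so they are equivalent.

Yes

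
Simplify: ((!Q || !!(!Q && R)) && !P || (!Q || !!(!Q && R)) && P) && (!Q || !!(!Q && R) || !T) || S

((!Q || !!(!Q && R)) && !P || (!Q || !!(!Q && R)) && P) && (!Q || !!(!Q && R) || !T) || S
= (!Q || !!(!Q && R)) && (!Q || !!(!Q && R) || !T) || S   — distribution
= !Q || !!(!Q && R) || S   — absorption
= !Q || !Q && R || S   — double negation
= !Q || S   — absorption

!Q || S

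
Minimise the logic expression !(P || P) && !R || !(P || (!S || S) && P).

!(P || P) && !R || !(P || (!S || S) && P)
= !(P || P) && !R || !(P || P)
= !(P || P)
= !P

!P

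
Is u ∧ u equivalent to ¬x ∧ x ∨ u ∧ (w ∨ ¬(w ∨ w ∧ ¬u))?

E1: u ∧ u
    = u   [idempotence]
E2: ¬x ∧ x ∨ u ∧ (w ∨ ¬(w ∨ w ∧ ¬u))
    = u ∧ (w ∨ ¬(w ∨ w ∧ ¬u))   [complement / identity]
    = u ∧ (w ∨ ¬w)   [absorption]
    = u   [complement / identity]
Both reduce to u, so they are equivalent.

Yes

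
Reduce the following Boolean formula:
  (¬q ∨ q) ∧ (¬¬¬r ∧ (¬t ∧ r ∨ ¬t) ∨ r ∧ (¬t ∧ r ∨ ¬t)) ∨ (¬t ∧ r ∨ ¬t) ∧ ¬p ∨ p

(¬q ∨ q) ∧ (¬¬¬r ∧ (¬t ∧ r ∨ ¬t) ∨ r ∧ (¬t ∧ r ∨ ¬t)) ∨ (¬t ∧ r ∨ ¬t) ∧ ¬p ∨ p
= (¬q ∨ q) ∧ (¬r ∧ (¬t ∧ r ∨ ¬t) ∨ r ∧ (¬t ∧ r ∨ ¬t)) ∨ (¬t ∧ r ∨ ¬t) ∧ ¬p ∨ p   [double negation]
= (¬q ∨ q) ∧ (¬t ∧ r ∨ ¬t) ∨ (¬t ∧ r ∨ ¬t) ∧ ¬p ∨ p   [distribution]
= ¬t ∧ r ∨ ¬t ∨ (¬t ∧ r ∨ ¬t) ∧ ¬p ∨ p   [complement / identity]
= ¬t ∧ r ∨ ¬t ∨ p   [absorption]
= ¬t ∨ p   [absorption]

¬t ∨ p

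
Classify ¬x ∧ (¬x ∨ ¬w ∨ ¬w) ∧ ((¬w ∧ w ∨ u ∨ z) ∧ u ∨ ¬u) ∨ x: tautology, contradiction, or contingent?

tautology

¬x ∧ (¬x ∨ ¬w ∨ ¬w) ∧ ((¬w ∧ w ∨ u ∨ z) ∧ u ∨ ¬u) ∨ x
= ¬x ∧ (¬x ∨ ¬w) ∧ ((¬w ∧ w ∨ u ∨ z) ∧ u ∨ ¬u) ∨ x   — idempotence
= ¬x ∧ (¬x ∨ ¬w) ∧ ((u ∨ z) ∧ u ∨ ¬u) ∨ x   — complement / identity
= ¬x ∧ ((u ∨ z) ∧ u ∨ ¬u) ∨ x   — absorption
= ¬x ∧ (u ∨ ¬u) ∨ x   — absorption
= ¬x ∨ x   — complement / identity
= True   — complement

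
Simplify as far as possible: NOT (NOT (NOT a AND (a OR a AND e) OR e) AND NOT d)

e OR d

NOT (NOT (NOT a AND (a OR a AND e) OR e) AND NOT d)
= NOT (NOT (NOT a AND a OR e) AND NOT d)   [absorption]
= NOT a AND a OR e OR d   [De Morgan]
= e OR d   [complement / identity]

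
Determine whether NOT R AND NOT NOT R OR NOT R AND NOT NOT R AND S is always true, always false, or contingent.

NOT R AND NOT NOT R OR NOT R AND NOT NOT R AND S
= NOT R AND NOT NOT R   (absorption)
= NOT R AND R   (double negation)
= FALSE   (complement)

always false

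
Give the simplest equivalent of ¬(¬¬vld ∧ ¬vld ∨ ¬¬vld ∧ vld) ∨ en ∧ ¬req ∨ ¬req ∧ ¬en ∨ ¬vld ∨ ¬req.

¬(¬¬vld ∧ ¬vld ∨ ¬¬vld ∧ vld) ∨ en ∧ ¬req ∨ ¬req ∧ ¬en ∨ ¬vld ∨ ¬req
= ¬¬¬vld ∨ en ∧ ¬req ∨ ¬req ∧ ¬en ∨ ¬vld ∨ ¬req
= ¬¬¬vld ∨ ¬req ∨ ¬vld ∨ ¬req
= ¬vld ∨ ¬req ∨ ¬vld ∨ ¬req
= ¬vld ∨ ¬req

¬vld ∨ ¬req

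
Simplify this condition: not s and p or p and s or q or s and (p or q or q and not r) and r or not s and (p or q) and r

p or q

not s and p or p and s or q or s and (p or q or q and not r) and r or not s and (p or q) and r
= not s and p or p and s or q or s and (p or q) and r or not s and (p or q) and r   — absorption
= not s and p or p and s or q or (p or q) and r   — distribution
= p or q or (p or q) and r   — distribution
= p or q   — absorption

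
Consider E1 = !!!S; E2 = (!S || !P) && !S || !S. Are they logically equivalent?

E1: !!!S
    = !S
E2: (!S || !P) && !S || !S
    = !S || !S
    = !S
Both reduce to !S, so they are equivalent.

Yes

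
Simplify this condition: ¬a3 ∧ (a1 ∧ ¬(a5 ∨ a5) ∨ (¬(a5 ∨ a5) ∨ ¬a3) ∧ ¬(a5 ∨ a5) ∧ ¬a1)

¬a3 ∧ (a1 ∧ ¬(a5 ∨ a5) ∨ (¬(a5 ∨ a5) ∨ ¬a3) ∧ ¬(a5 ∨ a5) ∧ ¬a1)
= ¬a3 ∧ (a1 ∧ ¬(a5 ∨ a5) ∨ ¬(a5 ∨ a5) ∧ ¬a1)
= ¬a3 ∧ ¬(a5 ∨ a5)
= ¬a3 ∧ ¬a5

¬a3 ∧ ¬a5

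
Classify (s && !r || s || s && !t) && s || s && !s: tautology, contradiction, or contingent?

contingent

(s && !r || s || s && !t) && s || s && !s
= (s && !r || s) && s || s && !s
= s && s || s && !s
= s
This depends on s, so it is not a constant.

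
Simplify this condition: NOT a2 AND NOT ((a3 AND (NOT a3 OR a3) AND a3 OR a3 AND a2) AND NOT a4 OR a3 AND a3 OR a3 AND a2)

NOT a2 AND NOT a3

NOT a2 AND NOT ((a3 AND (NOT a3 OR a3) AND a3 OR a3 AND a2) AND NOT a4 OR a3 AND a3 OR a3 AND a2)
= NOT a2 AND NOT ((a3 AND a3 OR a3 AND a2) AND NOT a4 OR a3 AND a3 OR a3 AND a2)   (complement / identity)
= NOT a2 AND NOT (a3 AND a3 OR a3 AND a2)   (absorption)
= NOT a2 AND NOT (a3 AND (a3 OR a2))   (distribution)
= NOT a2 AND NOT a3   (absorption)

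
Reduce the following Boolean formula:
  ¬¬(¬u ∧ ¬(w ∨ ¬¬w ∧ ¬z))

¬¬(¬u ∧ ¬(w ∨ ¬¬w ∧ ¬z))
= ¬u ∧ ¬(w ∨ ¬¬w ∧ ¬z)   [double negation]
= ¬u ∧ ¬(w ∨ w ∧ ¬z)   [double negation]
= ¬u ∧ ¬w   [absorption]

¬u ∧ ¬w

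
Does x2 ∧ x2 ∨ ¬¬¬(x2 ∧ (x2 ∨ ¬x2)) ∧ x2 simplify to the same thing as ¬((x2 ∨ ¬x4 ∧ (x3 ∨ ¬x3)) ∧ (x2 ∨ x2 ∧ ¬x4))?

E1: x2 ∧ x2 ∨ ¬¬¬(x2 ∧ (x2 ∨ ¬x2)) ∧ x2
    = x2 ∧ x2 ∨ ¬¬¬x2 ∧ x2   (complement / identity)
    = x2 ∧ x2 ∨ ¬x2 ∧ x2   (double negation)
    = x2   (distribution)
E2: ¬((x2 ∨ ¬x4 ∧ (x3 ∨ ¬x3)) ∧ (x2 ∨ x2 ∧ ¬x4))
    = ¬((x2 ∨ ¬x4 ∧ (x3 ∨ ¬x3)) ∧ x2)   (absorption)
    = ¬((x2 ∨ ¬x4) ∧ x2)   (complement / identity)
    = ¬x2   (absorption)
These differ: at x2=0, x3=0, x4=1, E1 = 0 but E2 = 1.

No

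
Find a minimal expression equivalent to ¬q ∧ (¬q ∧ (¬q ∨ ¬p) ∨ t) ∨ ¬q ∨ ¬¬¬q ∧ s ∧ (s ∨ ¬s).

¬q ∧ (¬q ∧ (¬q ∨ ¬p) ∨ t) ∨ ¬q ∨ ¬¬¬q ∧ s ∧ (s ∨ ¬s)
= ¬q ∧ (¬q ∨ t) ∨ ¬q ∨ ¬¬¬q ∧ s ∧ (s ∨ ¬s)   [absorption]
= ¬q ∨ ¬q ∨ ¬¬¬q ∧ s ∧ (s ∨ ¬s)   [absorption]
= ¬q ∨ ¬q ∨ ¬¬¬q ∧ s   [complement / identity]
= ¬q ∨ ¬¬¬q ∧ s   [idempotence]
= ¬q ∨ ¬q ∧ s   [double negation]
= ¬q   [absorption]

¬q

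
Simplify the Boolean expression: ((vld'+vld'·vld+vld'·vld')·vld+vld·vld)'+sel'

((vld'+vld'·vld+vld'·vld')·vld+vld·vld)'+sel'
= ((vld'+vld')·vld+vld·vld)'+sel'   [distribution]
= (vld'·vld+vld·vld)'+sel'   [idempotence]
= vld'+sel'   [distribution]

vld'+sel'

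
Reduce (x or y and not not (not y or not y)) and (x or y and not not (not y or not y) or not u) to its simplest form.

(x or y and not not (not y or not y)) and (x or y and not not (not y or not y) or not u)
= x or y and not not (not y or not y)   [absorption]
= x or y and (not y or not y)   [double negation]
= x or y and not y   [idempotence]
= x   [complement / identity]

x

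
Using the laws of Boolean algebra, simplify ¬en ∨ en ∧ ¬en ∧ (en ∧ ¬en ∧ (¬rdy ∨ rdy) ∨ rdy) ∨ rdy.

¬en ∨ rdy

¬en ∨ en ∧ ¬en ∧ (en ∧ ¬en ∧ (¬rdy ∨ rdy) ∨ rdy) ∨ rdy
= ¬en ∨ en ∧ ¬en ∧ (en ∧ ¬en ∨ rdy) ∨ rdy   [complement / identity]
= ¬en ∨ en ∧ ¬en ∨ rdy   [absorption]
= ¬en ∨ rdy   [complement / identity]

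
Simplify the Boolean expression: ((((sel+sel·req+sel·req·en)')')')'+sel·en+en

((((sel+sel·req+sel·req·en)')')')'+sel·en+en
= ((((sel+sel·req)')')')'+sel·en+en
= (((sel')')')'+sel·en+en
= (sel')'+sel·en+en
= sel+sel·en+en
= sel+en

sel+en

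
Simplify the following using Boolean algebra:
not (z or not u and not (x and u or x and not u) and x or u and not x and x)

not (z or not u and not (x and u or x and not u) and x or u and not x and x)
= not (z or not u and not x and x or u and not x and x)   (distribution)
= not (z or not x and x)   (distribution)
= not z   (complement / identity)

not z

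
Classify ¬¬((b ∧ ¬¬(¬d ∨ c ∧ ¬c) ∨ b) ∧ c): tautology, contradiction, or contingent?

contingent

¬¬((b ∧ ¬¬(¬d ∨ c ∧ ¬c) ∨ b) ∧ c)
= ¬¬((b ∧ ¬¬¬d ∨ b) ∧ c)
= (b ∧ ¬¬¬d ∨ b) ∧ c
= (b ∧ ¬d ∨ b) ∧ c
= b ∧ c
This depends on b, c, so it is not a constant.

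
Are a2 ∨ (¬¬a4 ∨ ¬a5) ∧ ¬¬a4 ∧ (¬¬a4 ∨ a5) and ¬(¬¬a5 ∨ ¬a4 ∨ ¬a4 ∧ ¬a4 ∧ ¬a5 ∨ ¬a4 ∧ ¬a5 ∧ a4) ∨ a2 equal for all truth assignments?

No

E1: a2 ∨ (¬¬a4 ∨ ¬a5) ∧ ¬¬a4 ∧ (¬¬a4 ∨ a5)
    = a2 ∨ ¬¬a4 ∧ (¬¬a4 ∨ a5)   — absorption
    = a2 ∨ ¬¬a4   — absorption
    = a2 ∨ a4   — double negation
E2: ¬(¬¬a5 ∨ ¬a4 ∨ ¬a4 ∧ ¬a4 ∧ ¬a5 ∨ ¬a4 ∧ ¬a5 ∧ a4) ∨ a2
    = ¬(¬¬a5 ∨ ¬a4 ∨ ¬a4 ∧ ¬a5) ∨ a2   — distribution
    = ¬(¬¬a5 ∨ ¬a4) ∨ a2   — absorption
    = ¬a5 ∧ a4 ∨ a2   — De Morgan
These differ: at a2=0, a4=1, a5=1, E1 = 1 but E2 = 0.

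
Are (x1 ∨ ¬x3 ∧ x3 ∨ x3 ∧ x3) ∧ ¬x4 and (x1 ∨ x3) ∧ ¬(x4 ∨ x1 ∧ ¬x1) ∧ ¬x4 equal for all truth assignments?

E1: (x1 ∨ ¬x3 ∧ x3 ∨ x3 ∧ x3) ∧ ¬x4
    = (x1 ∨ x3) ∧ ¬x4
E2: (x1 ∨ x3) ∧ ¬(x4 ∨ x1 ∧ ¬x1) ∧ ¬x4
    = (x1 ∨ x3) ∧ ¬x4 ∧ ¬x4
    = (x1 ∨ x3) ∧ ¬x4
Both reduce to (x1 ∨ x3) ∧ ¬x4, so they are equivalent.

Yes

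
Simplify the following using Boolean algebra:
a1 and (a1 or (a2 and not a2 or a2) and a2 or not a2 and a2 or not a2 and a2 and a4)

a1 and (a1 or (a2 and not a2 or a2) and a2 or not a2 and a2 or not a2 and a2 and a4)
= a1 and (a1 or (a2 and not a2 or a2) and a2 or not a2 and a2)
= a1 and (a1 or a2 and a2 or not a2 and a2)
= a1 and (a1 or a2)
= a1

a1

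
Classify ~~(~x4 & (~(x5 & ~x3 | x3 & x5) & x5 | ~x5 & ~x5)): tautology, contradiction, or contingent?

~~(~x4 & (~(x5 & ~x3 | x3 & x5) & x5 | ~x5 & ~x5))
= ~~(~x4 & (~x5 & x5 | ~x5 & ~x5))   [distribution]
= ~~(~x4 & ~x5)   [distribution]
= ~x4 & ~x5   [double negation]
This depends on x4, x5, so it is not a constant.

contingent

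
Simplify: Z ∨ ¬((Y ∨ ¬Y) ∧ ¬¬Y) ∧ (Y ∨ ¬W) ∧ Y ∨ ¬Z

True

Z ∨ ¬((Y ∨ ¬Y) ∧ ¬¬Y) ∧ (Y ∨ ¬W) ∧ Y ∨ ¬Z
= Z ∨ ¬¬¬Y ∧ (Y ∨ ¬W) ∧ Y ∨ ¬Z   — complement / identity
= Z ∨ ¬¬¬Y ∧ Y ∨ ¬Z   — absorption
= Z ∨ ¬Y ∧ Y ∨ ¬Z   — double negation
= Z ∨ ¬Z   — complement / identity
= True   — complement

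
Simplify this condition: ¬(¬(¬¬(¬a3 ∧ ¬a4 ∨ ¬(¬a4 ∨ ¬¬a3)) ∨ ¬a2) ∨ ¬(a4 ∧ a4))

(¬a3 ∨ ¬a2) ∧ a4

¬(¬(¬¬(¬a3 ∧ ¬a4 ∨ ¬(¬a4 ∨ ¬¬a3)) ∨ ¬a2) ∨ ¬(a4 ∧ a4))
= ¬(¬(¬¬(¬a3 ∧ ¬a4 ∨ a4 ∧ ¬a3) ∨ ¬a2) ∨ ¬(a4 ∧ a4))   (De Morgan)
= ¬(¬(¬¬(¬a3 ∧ ¬a4 ∨ a4 ∧ ¬a3) ∨ ¬a2) ∨ ¬a4)   (idempotence)
= ¬(¬(¬¬¬a3 ∨ ¬a2) ∨ ¬a4)   (distribution)
= ¬(¬(¬a3 ∨ ¬a2) ∨ ¬a4)   (double negation)
= (¬a3 ∨ ¬a2) ∧ a4   (De Morgan)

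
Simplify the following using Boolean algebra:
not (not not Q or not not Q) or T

not (not not Q or not not Q) or T
= not not not Q or T   — idempotence
= not Q or T   — double negation

not Q or T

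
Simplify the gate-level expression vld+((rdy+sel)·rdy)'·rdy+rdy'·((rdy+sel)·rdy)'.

vld+((rdy+sel)·rdy)'·rdy+rdy'·((rdy+sel)·rdy)'
= vld+((rdy+sel)·rdy)'   (distribution)
= vld+rdy'   (absorption)

vld+rdy'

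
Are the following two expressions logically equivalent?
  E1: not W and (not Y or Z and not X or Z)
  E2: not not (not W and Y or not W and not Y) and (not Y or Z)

Yes

E1: not W and (not Y or Z and not X or Z)
    = not W and (not Y or Z)   (absorption)
E2: not not (not W and Y or not W and not Y) and (not Y or Z)
    = not not not W and (not Y or Z)   (distribution)
    = not W and (not Y or Z)   (double negation)
Both reduce to not W and (not Y or Z), so they are equivalent.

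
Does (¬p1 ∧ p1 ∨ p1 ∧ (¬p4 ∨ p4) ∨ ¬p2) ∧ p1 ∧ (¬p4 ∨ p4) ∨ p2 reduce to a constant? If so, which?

(¬p1 ∧ p1 ∨ p1 ∧ (¬p4 ∨ p4) ∨ ¬p2) ∧ p1 ∧ (¬p4 ∨ p4) ∨ p2
= (p1 ∧ (¬p4 ∨ p4) ∨ ¬p2) ∧ p1 ∧ (¬p4 ∨ p4) ∨ p2   (complement / identity)
= p1 ∧ (¬p4 ∨ p4) ∨ p2   (absorption)
= p1 ∨ p2   (complement / identity)
This depends on p1, p2, so it is not a constant.

no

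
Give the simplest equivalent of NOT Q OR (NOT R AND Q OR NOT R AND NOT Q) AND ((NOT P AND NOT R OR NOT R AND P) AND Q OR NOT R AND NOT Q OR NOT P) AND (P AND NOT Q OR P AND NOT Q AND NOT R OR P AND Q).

NOT Q OR NOT R AND P

NOT Q OR (NOT R AND Q OR NOT R AND NOT Q) AND ((NOT P AND NOT R OR NOT R AND P) AND Q OR NOT R AND NOT Q OR NOT P) AND (P AND NOT Q OR P AND NOT Q AND NOT R OR P AND Q)
= NOT Q OR (NOT R AND Q OR NOT R AND NOT Q) AND (NOT R AND Q OR NOT R AND NOT Q OR NOT P) AND (P AND NOT Q OR P AND NOT Q AND NOT R OR P AND Q)
= NOT Q OR (NOT R AND Q OR NOT R AND NOT Q) AND (NOT R AND Q OR NOT R AND NOT Q OR NOT P) AND (P AND NOT Q OR P AND Q)
= NOT Q OR (NOT R AND Q OR NOT R AND NOT Q) AND (P AND NOT Q OR P AND Q)
= NOT Q OR NOT R AND (P AND NOT Q OR P AND Q)
= NOT Q OR NOT R AND P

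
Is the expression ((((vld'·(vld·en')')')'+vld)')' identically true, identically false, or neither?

identically true

((((vld'·(vld·en')')')'+vld)')'
= (((vld+vld·en')'+vld)')'
= (vld+vld·en')'+vld
= vld'+vld
= 1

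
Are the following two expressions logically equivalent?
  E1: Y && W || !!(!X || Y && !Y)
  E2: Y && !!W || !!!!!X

Yes

E1: Y && W || !!(!X || Y && !Y)
    = Y && W || !!!X   (complement / identity)
    = Y && W || !X   (double negation)
E2: Y && !!W || !!!!!X
    = Y && W || !!!!!X   (double negation)
    = Y && W || !!!X   (double negation)
    = Y && W || !X   (double negation)
Both reduce to Y && W || !X, so they are equivalent.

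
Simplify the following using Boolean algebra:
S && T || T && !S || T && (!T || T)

S && T || T && !S || T && (!T || T)
= S && T || T && !S || T   (complement / identity)
= T || T   (distribution)
= T   (idempotence)

T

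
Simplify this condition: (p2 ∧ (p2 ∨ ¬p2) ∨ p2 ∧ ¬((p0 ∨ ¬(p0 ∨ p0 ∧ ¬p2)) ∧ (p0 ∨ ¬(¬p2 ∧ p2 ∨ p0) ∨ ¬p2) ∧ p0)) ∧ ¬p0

(p2 ∧ (p2 ∨ ¬p2) ∨ p2 ∧ ¬((p0 ∨ ¬(p0 ∨ p0 ∧ ¬p2)) ∧ (p0 ∨ ¬(¬p2 ∧ p2 ∨ p0) ∨ ¬p2) ∧ p0)) ∧ ¬p0
= (p2 ∧ (p2 ∨ ¬p2) ∨ p2 ∧ ¬((p0 ∨ ¬(p0 ∨ p0 ∧ ¬p2)) ∧ (p0 ∨ ¬p0 ∨ ¬p2) ∧ p0)) ∧ ¬p0   — complement / identity
= (p2 ∧ (p2 ∨ ¬p2) ∨ p2 ∧ ¬((p0 ∨ ¬p0) ∧ (p0 ∨ ¬p0 ∨ ¬p2) ∧ p0)) ∧ ¬p0   — absorption
= (p2 ∨ p2 ∧ ¬((p0 ∨ ¬p0) ∧ (p0 ∨ ¬p0 ∨ ¬p2) ∧ p0)) ∧ ¬p0   — complement / identity
= (p2 ∨ p2 ∧ ¬((p0 ∨ ¬p0) ∧ p0)) ∧ ¬p0   — absorption
= (p2 ∨ p2 ∧ ¬p0) ∧ ¬p0   — complement / identity
= p2 ∧ ¬p0   — absorption

p2 ∧ ¬p0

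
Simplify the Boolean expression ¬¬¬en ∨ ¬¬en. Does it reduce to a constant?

¬¬¬en ∨ ¬¬en
= ¬en ∨ ¬¬en   — double negation
= ¬en ∨ en   — double negation
= True   — complement

True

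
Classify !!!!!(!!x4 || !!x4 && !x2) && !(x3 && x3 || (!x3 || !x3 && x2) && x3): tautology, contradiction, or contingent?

!!!!!(!!x4 || !!x4 && !x2) && !(x3 && x3 || (!x3 || !x3 && x2) && x3)
= !!!!!!!x4 && !(x3 && x3 || (!x3 || !x3 && x2) && x3)
= !!!!!x4 && !(x3 && x3 || (!x3 || !x3 && x2) && x3)
= !!!!!x4 && !(x3 && x3 || !x3 && x3)
= !!!!!x4 && !x3
= !!!x4 && !x3
= !x4 && !x3
This depends on x3, x4, so it is not a constant.

contingent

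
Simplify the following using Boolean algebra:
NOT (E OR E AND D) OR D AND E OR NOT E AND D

NOT E OR D

NOT (E OR E AND D) OR D AND E OR NOT E AND D
= NOT E OR D AND E OR NOT E AND D   [absorption]
= NOT E OR D   [distribution]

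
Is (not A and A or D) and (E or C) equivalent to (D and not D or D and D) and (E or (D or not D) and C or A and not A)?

Yes

E1: (not A and A or D) and (E or C)
    = D and (E or C)   — complement / identity
E2: (D and not D or D and D) and (E or (D or not D) and C or A and not A)
    = D and (E or (D or not D) and C or A and not A)   — distribution
    = D and (E or C or A and not A)   — complement / identity
    = D and (E or C)   — complement / identity
Both reduce to D and (E or C), so they are equivalent.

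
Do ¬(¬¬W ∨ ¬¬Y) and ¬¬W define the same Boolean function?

No

E1: ¬(¬¬W ∨ ¬¬Y)
    = ¬W ∧ ¬Y   (De Morgan)
E2: ¬¬W
    = W   (double negation)
These differ: at W=1, Y=0, E1 = 0 but E2 = 1.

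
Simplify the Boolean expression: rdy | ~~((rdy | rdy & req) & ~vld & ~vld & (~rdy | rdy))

rdy | ~~((rdy | rdy & req) & ~vld & ~vld & (~rdy | rdy))
= rdy | ~~(rdy & ~vld & ~vld & (~rdy | rdy))   (absorption)
= rdy | rdy & ~vld & ~vld & (~rdy | rdy)   (double negation)
= rdy | rdy & ~vld & (~rdy | rdy)   (idempotence)
= rdy | rdy & ~vld   (complement / identity)
= rdy   (absorption)

rdy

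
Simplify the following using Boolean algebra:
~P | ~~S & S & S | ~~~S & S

~P | ~~S & S & S | ~~~S & S
= ~P | S & S & S | ~~~S & S   — double negation
= ~P | S & S | ~~~S & S   — idempotence
= ~P | S & S | ~S & S   — double negation
= ~P | S   — distribution

~P | S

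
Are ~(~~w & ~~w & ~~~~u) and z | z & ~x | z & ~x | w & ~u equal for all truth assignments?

No

E1: ~(~~w & ~~w & ~~~~u)
    = ~(~~w & ~~~~u)   (idempotence)
    = ~(~~w & ~~u)   (double negation)
    = ~w | ~u   (De Morgan)
E2: z | z & ~x | z & ~x | w & ~u
    = z | z & ~x | w & ~u   (idempotence)
    = z | w & ~u   (absorption)
These differ: at u=0, w=0, x=0, z=0, E1 = 1 but E2 = 0.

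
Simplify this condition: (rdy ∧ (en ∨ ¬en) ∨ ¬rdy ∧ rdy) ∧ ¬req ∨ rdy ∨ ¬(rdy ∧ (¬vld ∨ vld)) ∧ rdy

(rdy ∧ (en ∨ ¬en) ∨ ¬rdy ∧ rdy) ∧ ¬req ∨ rdy ∨ ¬(rdy ∧ (¬vld ∨ vld)) ∧ rdy
= (rdy ∧ (en ∨ ¬en) ∨ ¬rdy ∧ rdy) ∧ ¬req ∨ rdy ∨ ¬rdy ∧ rdy   [complement / identity]
= (rdy ∨ ¬rdy ∧ rdy) ∧ ¬req ∨ rdy ∨ ¬rdy ∧ rdy   [complement / identity]
= rdy ∨ ¬rdy ∧ rdy   [absorption]
= rdy   [complement / identity]

rdy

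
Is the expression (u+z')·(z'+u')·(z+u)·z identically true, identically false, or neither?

identically false

(u+z')·(z'+u')·(z+u)·z
= (z'+u·u')·(z+u)·z   — distribution
= z'·(z+u)·z   — complement / identity
= z'·z   — absorption
= 0   — complement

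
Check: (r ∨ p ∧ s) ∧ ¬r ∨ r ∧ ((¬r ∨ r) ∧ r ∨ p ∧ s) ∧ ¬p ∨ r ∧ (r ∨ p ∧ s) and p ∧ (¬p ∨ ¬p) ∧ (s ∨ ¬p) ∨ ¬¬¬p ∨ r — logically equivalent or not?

No

E1: (r ∨ p ∧ s) ∧ ¬r ∨ r ∧ ((¬r ∨ r) ∧ r ∨ p ∧ s) ∧ ¬p ∨ r ∧ (r ∨ p ∧ s)
    = (r ∨ p ∧ s) ∧ ¬r ∨ r ∧ (r ∨ p ∧ s) ∧ ¬p ∨ r ∧ (r ∨ p ∧ s)   [complement / identity]
    = (r ∨ p ∧ s) ∧ ¬r ∨ r ∧ (r ∨ p ∧ s)   [absorption]
    = r ∨ p ∧ s   [distribution]
E2: p ∧ (¬p ∨ ¬p) ∧ (s ∨ ¬p) ∨ ¬¬¬p ∨ r
    = p ∧ (¬p ∧ s ∨ ¬p) ∨ ¬¬¬p ∨ r   [distribution]
    = p ∧ ¬p ∨ ¬¬¬p ∨ r   [absorption]
    = ¬¬¬p ∨ r   [complement / identity]
    = ¬p ∨ r   [double negation]
These differ: at p=0, r=0, s=0, E1 = 0 but E2 = 1.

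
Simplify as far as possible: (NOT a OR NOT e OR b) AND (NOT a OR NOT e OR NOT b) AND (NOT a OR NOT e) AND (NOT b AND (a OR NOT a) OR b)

(NOT a OR NOT e OR b) AND (NOT a OR NOT e OR NOT b) AND (NOT a OR NOT e) AND (NOT b AND (a OR NOT a) OR b)
= (NOT a OR NOT e OR b) AND (NOT a OR NOT e) AND (NOT b AND (a OR NOT a) OR b)   — absorption
= (NOT a OR NOT e OR b) AND (NOT a OR NOT e) AND (NOT b OR b)   — complement / identity
= (NOT a OR NOT e OR b) AND (NOT a OR NOT e)   — complement / identity
= NOT a OR NOT e   — absorption

NOT a OR NOT e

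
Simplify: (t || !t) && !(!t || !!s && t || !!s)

t && !s

(t || !t) && !(!t || !!s && t || !!s)
= (t || !t) && !(!t || !!s)   — absorption
= !(!t || !!s)   — complement / identity
= t && !s   — De Morgan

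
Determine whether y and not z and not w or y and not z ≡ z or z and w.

No

E1: y and not z and not w or y and not z
    = y and not z
E2: z or z and w
    = z
These differ: at w=1, y=1, z=1, E1 = 0 but E2 = 1.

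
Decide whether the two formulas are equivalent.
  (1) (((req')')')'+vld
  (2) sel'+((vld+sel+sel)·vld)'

E1: (((req')')')'+vld
    = (req')'+vld   [double negation]
    = req+vld   [double negation]
E2: sel'+((vld+sel+sel)·vld)'
    = sel'+((vld+sel)·vld)'   [idempotence]
    = sel'+vld'   [absorption]
These differ: at req=0, sel=1, vld=1, E1 = 1 but E2 = 0.

No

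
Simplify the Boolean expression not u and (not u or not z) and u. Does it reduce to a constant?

False

not u and (not u or not z) and u
= not u and u   (absorption)
= False   (complement)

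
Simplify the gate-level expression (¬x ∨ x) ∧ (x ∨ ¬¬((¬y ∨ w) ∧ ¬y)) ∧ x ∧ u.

x ∧ u

(¬x ∨ x) ∧ (x ∨ ¬¬((¬y ∨ w) ∧ ¬y)) ∧ x ∧ u
= (¬x ∨ x) ∧ (x ∨ (¬y ∨ w) ∧ ¬y) ∧ x ∧ u   [double negation]
= (x ∨ (¬y ∨ w) ∧ ¬y) ∧ x ∧ u   [complement / identity]
= (x ∨ ¬y) ∧ x ∧ u   [absorption]
= x ∧ u   [absorption]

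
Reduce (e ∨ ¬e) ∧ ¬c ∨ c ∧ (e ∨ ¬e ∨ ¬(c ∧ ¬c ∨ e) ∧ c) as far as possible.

True

(e ∨ ¬e) ∧ ¬c ∨ c ∧ (e ∨ ¬e ∨ ¬(c ∧ ¬c ∨ e) ∧ c)
= (e ∨ ¬e) ∧ ¬c ∨ c ∧ (e ∨ ¬e ∨ ¬e ∧ c)   — complement / identity
= (e ∨ ¬e) ∧ ¬c ∨ c ∧ (e ∨ ¬e)   — absorption
= e ∨ ¬e   — distribution
= True   — complement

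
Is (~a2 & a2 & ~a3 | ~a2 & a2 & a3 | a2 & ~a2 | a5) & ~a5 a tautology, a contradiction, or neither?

(~a2 & a2 & ~a3 | ~a2 & a2 & a3 | a2 & ~a2 | a5) & ~a5
= (~a2 & a2 | a2 & ~a2 | a5) & ~a5
= (~a2 & a2 | a5) & ~a5
= a5 & ~a5
= 0

contradiction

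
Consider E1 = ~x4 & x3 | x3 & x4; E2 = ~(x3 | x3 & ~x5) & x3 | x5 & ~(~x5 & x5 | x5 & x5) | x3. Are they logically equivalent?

Yes

E1: ~x4 & x3 | x3 & x4
    = x3   (distribution)
E2: ~(x3 | x3 & ~x5) & x3 | x5 & ~(~x5 & x5 | x5 & x5) | x3
    = ~x3 & x3 | x5 & ~(~x5 & x5 | x5 & x5) | x3   (absorption)
    = ~x3 & x3 | x5 & ~x5 | x3   (distribution)
    = ~x3 & x3 | x3   (complement / identity)
    = x3   (complement / identity)
Both reduce to x3, so they are equivalent.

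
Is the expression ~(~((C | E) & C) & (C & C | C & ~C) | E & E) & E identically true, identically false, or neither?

identically false

~(~((C | E) & C) & (C & C | C & ~C) | E & E) & E
= ~(~C & (C & C | C & ~C) | E & E) & E   (absorption)
= ~(~C & C | E & E) & E   (distribution)
= ~(E & E) & E   (complement / identity)
= ~E & E   (idempotence)
= 0   (complement)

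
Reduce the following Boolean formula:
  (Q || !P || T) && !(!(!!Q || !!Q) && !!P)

Q || !P

(Q || !P || T) && !(!(!!Q || !!Q) && !!P)
= (Q || !P || T) && !(!!!Q && !!P)
= (Q || !P || T) && (!!Q || !P)
= (Q || !P || T) && (Q || !P)
= Q || !P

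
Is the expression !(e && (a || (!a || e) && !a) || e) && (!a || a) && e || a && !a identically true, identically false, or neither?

identically false

!(e && (a || (!a || e) && !a) || e) && (!a || a) && e || a && !a
= !(e && (a || (!a || e) && !a) || e) && (!a || a) && e   (complement / identity)
= !(e && (a || !a) || e) && (!a || a) && e   (absorption)
= !(e || e) && (!a || a) && e   (complement / identity)
= !(e || e) && e   (complement / identity)
= !e && e   (idempotence)
= false   (complement)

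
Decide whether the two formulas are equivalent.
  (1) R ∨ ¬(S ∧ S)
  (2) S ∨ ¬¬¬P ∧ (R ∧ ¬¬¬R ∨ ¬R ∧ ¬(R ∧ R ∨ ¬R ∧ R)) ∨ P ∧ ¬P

No

E1: R ∨ ¬(S ∧ S)
    = R ∨ ¬S   [idempotence]
E2: S ∨ ¬¬¬P ∧ (R ∧ ¬¬¬R ∨ ¬R ∧ ¬(R ∧ R ∨ ¬R ∧ R)) ∨ P ∧ ¬P
    = S ∨ ¬P ∧ (R ∧ ¬¬¬R ∨ ¬R ∧ ¬(R ∧ R ∨ ¬R ∧ R)) ∨ P ∧ ¬P   [double negation]
    = S ∨ ¬P ∧ (R ∧ ¬R ∨ ¬R ∧ ¬(R ∧ R ∨ ¬R ∧ R)) ∨ P ∧ ¬P   [double negation]
    = S ∨ ¬P ∧ (R ∧ ¬R ∨ ¬R ∧ ¬R) ∨ P ∧ ¬P   [distribution]
    = S ∨ ¬P ∧ ¬R ∨ P ∧ ¬P   [distribution]
    = S ∨ ¬P ∧ ¬R   [complement / identity]
These differ: at P=1, R=0, S=1, E1 = 0 but E2 = 1.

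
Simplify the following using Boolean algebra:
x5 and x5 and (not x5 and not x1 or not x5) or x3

x5 and x5 and (not x5 and not x1 or not x5) or x3
= x5 and (not x5 and not x1 or not x5) or x3   (idempotence)
= x5 and not x5 or x3   (absorption)
= x3   (complement / identity)

x3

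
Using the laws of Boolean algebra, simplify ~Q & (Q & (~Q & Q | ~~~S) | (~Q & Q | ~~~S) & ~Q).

~Q & (Q & (~Q & Q | ~~~S) | (~Q & Q | ~~~S) & ~Q)
= ~Q & (~Q & Q | ~~~S)
= ~Q & ~~~S
= ~Q & ~S

~Q & ~S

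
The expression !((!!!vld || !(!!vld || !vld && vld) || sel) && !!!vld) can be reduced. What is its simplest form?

vld

!((!!!vld || !(!!vld || !vld && vld) || sel) && !!!vld)
= !((!!!vld || !!!vld || sel) && !!!vld)
= !((!!!vld || sel) && !!!vld)
= !!!!vld
= !!vld
= vld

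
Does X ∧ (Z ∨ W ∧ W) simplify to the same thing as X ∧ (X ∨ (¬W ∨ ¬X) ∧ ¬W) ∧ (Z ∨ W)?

Yes

E1: X ∧ (Z ∨ W ∧ W)
    = X ∧ (Z ∨ W)   — idempotence
E2: X ∧ (X ∨ (¬W ∨ ¬X) ∧ ¬W) ∧ (Z ∨ W)
    = X ∧ (X ∨ ¬W) ∧ (Z ∨ W)   — absorption
    = X ∧ (Z ∨ W)   — absorption
Both reduce to X ∧ (Z ∨ W), so they are equivalent.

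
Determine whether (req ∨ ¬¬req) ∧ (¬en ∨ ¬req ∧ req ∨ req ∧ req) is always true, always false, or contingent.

(req ∨ ¬¬req) ∧ (¬en ∨ ¬req ∧ req ∨ req ∧ req)
= (req ∨ ¬¬req) ∧ (¬en ∨ req)   — distribution
= (req ∨ req) ∧ (¬en ∨ req)   — double negation
= req ∧ ¬en ∨ req   — distribution
= req   — absorption
This depends on req, so it is not a constant.

contingent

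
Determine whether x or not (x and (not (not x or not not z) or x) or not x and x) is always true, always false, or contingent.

x or not (x and (not (not x or not not z) or x) or not x and x)
= x or not (x and (x and not z or x) or not x and x)
= x or not (x and x or not x and x)
= x or not x
= True

always true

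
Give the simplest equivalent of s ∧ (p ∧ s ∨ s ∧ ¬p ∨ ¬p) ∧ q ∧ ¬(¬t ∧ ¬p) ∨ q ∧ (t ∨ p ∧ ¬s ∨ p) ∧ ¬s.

s ∧ (p ∧ s ∨ s ∧ ¬p ∨ ¬p) ∧ q ∧ ¬(¬t ∧ ¬p) ∨ q ∧ (t ∨ p ∧ ¬s ∨ p) ∧ ¬s
= s ∧ (s ∨ ¬p) ∧ q ∧ ¬(¬t ∧ ¬p) ∨ q ∧ (t ∨ p ∧ ¬s ∨ p) ∧ ¬s   [distribution]
= s ∧ q ∧ ¬(¬t ∧ ¬p) ∨ q ∧ (t ∨ p ∧ ¬s ∨ p) ∧ ¬s   [absorption]
= s ∧ q ∧ (t ∨ p) ∨ q ∧ (t ∨ p ∧ ¬s ∨ p) ∧ ¬s   [De Morgan]
= s ∧ q ∧ (t ∨ p) ∨ q ∧ (t ∨ p) ∧ ¬s   [absorption]
= q ∧ (t ∨ p)   [distribution]

q ∧ (t ∨ p)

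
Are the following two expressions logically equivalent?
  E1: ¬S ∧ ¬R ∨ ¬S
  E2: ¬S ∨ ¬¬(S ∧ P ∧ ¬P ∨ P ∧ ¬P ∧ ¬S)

Yes

E1: ¬S ∧ ¬R ∨ ¬S
    = ¬S
E2: ¬S ∨ ¬¬(S ∧ P ∧ ¬P ∨ P ∧ ¬P ∧ ¬S)
    = ¬S ∨ ¬¬(P ∧ ¬P)
    = ¬S ∨ P ∧ ¬P
    = ¬S
Both reduce to ¬S, so they are equivalent.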